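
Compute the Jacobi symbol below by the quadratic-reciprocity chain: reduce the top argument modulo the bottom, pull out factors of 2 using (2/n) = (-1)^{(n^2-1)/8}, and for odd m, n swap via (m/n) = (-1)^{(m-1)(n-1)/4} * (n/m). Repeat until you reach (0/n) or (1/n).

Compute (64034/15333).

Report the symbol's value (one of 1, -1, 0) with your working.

(64034/15333): 64034 mod 15333 = 2702, so (64034/15333) = (2702/15333)
factor out 2^1: 2702 = 2^1·1351; with 15333 mod 8 = 5, (2/15333) = -1; sign now -1; continue with (1351/15333)
flip (1351/15333) -> (15333/1351): both odd, 1351 mod 4 = 3, 15333 mod 4 = 1, so the flip contributes +1; sign now -1
(15333/1351): 15333 mod 1351 = 472, so (15333/1351) = (472/1351)
factor out 2^3: 472 = 2^3·59; with 1351 mod 8 = 7, (2/1351) = +1; sign now -1; continue with (59/1351)
flip (59/1351) -> (1351/59): both odd, 59 mod 4 = 3, 1351 mod 4 = 3, so the flip contributes -1; sign now +1
(1351/59): 1351 mod 59 = 53, so (1351/59) = (53/59)
flip (53/59) -> (59/53): both odd, 53 mod 4 = 1, 59 mod 4 = 3, so the flip contributes +1; sign now +1
(59/53): 59 mod 53 = 6, so (59/53) = (6/53)
factor out 2^1: 6 = 2^1·3; with 53 mod 8 = 5, (2/53) = -1; sign now -1; continue with (3/53)
flip (3/53) -> (53/3): both odd, 3 mod 4 = 3, 53 mod 4 = 1, so the flip contributes +1; sign now -1
(53/3): 53 mod 3 = 2, so (53/3) = (2/3)
factor out 2^1: 2 = 2^1·1; with 3 mod 8 = 3, (2/3) = -1; sign now +1; continue with (1/3)
reached (1/3) = 1, so the symbol is +1

1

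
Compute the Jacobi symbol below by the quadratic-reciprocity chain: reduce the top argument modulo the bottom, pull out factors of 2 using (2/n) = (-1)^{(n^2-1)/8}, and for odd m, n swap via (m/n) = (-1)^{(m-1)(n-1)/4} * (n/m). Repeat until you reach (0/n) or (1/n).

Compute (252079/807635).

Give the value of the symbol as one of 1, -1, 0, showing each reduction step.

reciprocity: (252079/807635) = -1·(807635/252079) since 252079 mod 4 = 3, 807635 mod 4 = 3; sign now -1
(807635/252079) = (51398/252079)   [reduce mod 252079]
51398 = 2^1·25699; (2/252079) = +1 since 252079 mod 8 = 7, so (51398/252079) = (+1)^1·(25699/252079); sign now -1
reciprocity: (25699/252079) = -1·(252079/25699) since 25699 mod 4 = 3, 252079 mod 4 = 3; sign now +1
(252079/25699) = (20788/25699)   [reduce mod 25699]
20788 = 2^2·5197; (2/25699) = -1 since 25699 mod 8 = 3, so (20788/25699) = (-1)^2·(5197/25699); sign now +1
reciprocity: (5197/25699) = +1·(25699/5197) since 5197 mod 4 = 1, 25699 mod 4 = 3; sign now +1
(25699/5197) = (4911/5197)   [reduce mod 5197]
reciprocity: (4911/5197) = +1·(5197/4911) since 4911 mod 4 = 3, 5197 mod 4 = 1; sign now +1
(5197/4911) = (286/4911)   [reduce mod 4911]
286 = 2^1·143; (2/4911) = +1 since 4911 mod 8 = 7, so (286/4911) = (+1)^1·(143/4911); sign now +1
reciprocity: (143/4911) = -1·(4911/143) since 143 mod 4 = 3, 4911 mod 4 = 3; sign now -1
(4911/143) = (49/143)   [reduce mod 143]
reciprocity: (49/143) = +1·(143/49) since 49 mod 4 = 1, 143 mod 4 = 3; sign now -1
(143/49) = (45/49)   [reduce mod 49]
reciprocity: (45/49) = +1·(49/45) since 45 mod 4 = 1, 49 mod 4 = 1; sign now -1
(49/45) = (4/45)   [reduce mod 45]
4 = 2^2·1; (2/45) = -1 since 45 mod 8 = 5, so (4/45) = (-1)^2·(1/45); sign now -1
(1/45) = 1; final value = sign = -1

-1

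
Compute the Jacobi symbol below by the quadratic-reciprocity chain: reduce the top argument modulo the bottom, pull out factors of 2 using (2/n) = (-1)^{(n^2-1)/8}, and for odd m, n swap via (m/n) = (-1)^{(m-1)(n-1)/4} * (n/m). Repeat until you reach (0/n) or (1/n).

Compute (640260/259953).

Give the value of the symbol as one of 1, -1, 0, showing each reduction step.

0

(640260/259953): 640260 mod 259953 = 120354, so (640260/259953) = (120354/259953)
factor out 2^1: 120354 = 2^1·60177; with 259953 mod 8 = 1, (2/259953) = +1; sign now +1; continue with (60177/259953)
flip (60177/259953) -> (259953/60177): both odd, 60177 mod 4 = 1, 259953 mod 4 = 1, so the flip contributes +1; sign now +1
(259953/60177): 259953 mod 60177 = 19245, so (259953/60177) = (19245/60177)
flip (19245/60177) -> (60177/19245): both odd, 19245 mod 4 = 1, 60177 mod 4 = 1, so the flip contributes +1; sign now +1
(60177/19245): 60177 mod 19245 = 2442, so (60177/19245) = (2442/19245)
factor out 2^1: 2442 = 2^1·1221; with 19245 mod 8 = 5, (2/19245) = -1; sign now -1; continue with (1221/19245)
flip (1221/19245) -> (19245/1221): both odd, 1221 mod 4 = 1, 19245 mod 4 = 1, so the flip contributes +1; sign now -1
(19245/1221): 19245 mod 1221 = 930, so (19245/1221) = (930/1221)
factor out 2^1: 930 = 2^1·465; with 1221 mod 8 = 5, (2/1221) = -1; sign now +1; continue with (465/1221)
flip (465/1221) -> (1221/465): both odd, 465 mod 4 = 1, 1221 mod 4 = 1, so the flip contributes +1; sign now +1
(1221/465): 1221 mod 465 = 291, so (1221/465) = (291/465)
flip (291/465) -> (465/291): both odd, 291 mod 4 = 3, 465 mod 4 = 1, so the flip contributes +1; sign now +1
(465/291): 465 mod 291 = 174, so (465/291) = (174/291)
factor out 2^1: 174 = 2^1·87; with 291 mod 8 = 3, (2/291) = -1; sign now -1; continue with (87/291)
flip (87/291) -> (291/87): both odd, 87 mod 4 = 3, 291 mod 4 = 3, so the flip contributes -1; sign now +1
(291/87): 291 mod 87 = 30, so (291/87) = (30/87)
factor out 2^1: 30 = 2^1·15; with 87 mod 8 = 7, (2/87) = +1; sign now +1; continue with (15/87)
flip (15/87) -> (87/15): both odd, 15 mod 4 = 3, 87 mod 4 = 3, so the flip contributes -1; sign now -1
(87/15): 87 mod 15 = 12, so (87/15) = (12/15)
factor out 2^2: 12 = 2^2·3; with 15 mod 8 = 7, (2/15) = +1; sign now -1; continue with (3/15)
flip (3/15) -> (15/3): both odd, 3 mod 4 = 3, 15 mod 4 = 3, so the flip contributes -1; sign now +1
(15/3): 15 mod 3 = 0, so (15/3) = (0/3)
reached (0/3); gcd(a, n) > 1, so (0/3) = 0 and the symbol is 0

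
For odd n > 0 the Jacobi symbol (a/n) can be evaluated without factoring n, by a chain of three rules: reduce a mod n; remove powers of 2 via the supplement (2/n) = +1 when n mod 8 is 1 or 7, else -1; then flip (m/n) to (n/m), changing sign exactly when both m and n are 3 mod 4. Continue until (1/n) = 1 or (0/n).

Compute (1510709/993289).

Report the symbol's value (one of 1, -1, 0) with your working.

-1

(1510709/993289): 1510709 mod 993289 = 517420, so (1510709/993289) = (517420/993289)
factor out 2^2: 517420 = 2^2·129355; with 993289 mod 8 = 1, (2/993289) = +1; sign now +1; continue with (129355/993289)
flip (129355/993289) -> (993289/129355): both odd, 129355 mod 4 = 3, 993289 mod 4 = 1, so the flip contributes +1; sign now +1
(993289/129355): 993289 mod 129355 = 87804, so (993289/129355) = (87804/129355)
factor out 2^2: 87804 = 2^2·21951; with 129355 mod 8 = 3, (2/129355) = -1; sign now +1; continue with (21951/129355)
flip (21951/129355) -> (129355/21951): both odd, 21951 mod 4 = 3, 129355 mod 4 = 3, so the flip contributes -1; sign now -1
(129355/21951): 129355 mod 21951 = 19600, so (129355/21951) = (19600/21951)
factor out 2^4: 19600 = 2^4·1225; with 21951 mod 8 = 7, (2/21951) = +1; sign now -1; continue with (1225/21951)
flip (1225/21951) -> (21951/1225): both odd, 1225 mod 4 = 1, 21951 mod 4 = 3, so the flip contributes +1; sign now -1
(21951/1225): 21951 mod 1225 = 1126, so (21951/1225) = (1126/1225)
factor out 2^1: 1126 = 2^1·563; with 1225 mod 8 = 1, (2/1225) = +1; sign now -1; continue with (563/1225)
flip (563/1225) -> (1225/563): both odd, 563 mod 4 = 3, 1225 mod 4 = 1, so the flip contributes +1; sign now -1
(1225/563): 1225 mod 563 = 99, so (1225/563) = (99/563)
flip (99/563) -> (563/99): both odd, 99 mod 4 = 3, 563 mod 4 = 3, so the flip contributes -1; sign now +1
(563/99): 563 mod 99 = 68, so (563/99) = (68/99)
factor out 2^2: 68 = 2^2·17; with 99 mod 8 = 3, (2/99) = -1; sign now +1; continue with (17/99)
flip (17/99) -> (99/17): both odd, 17 mod 4 = 1, 99 mod 4 = 3, so the flip contributes +1; sign now +1
(99/17): 99 mod 17 = 14, so (99/17) = (14/17)
factor out 2^1: 14 = 2^1·7; with 17 mod 8 = 1, (2/17) = +1; sign now +1; continue with (7/17)
flip (7/17) -> (17/7): both odd, 7 mod 4 = 3, 17 mod 4 = 1, so the flip contributes +1; sign now +1
(17/7): 17 mod 7 = 3, so (17/7) = (3/7)
flip (3/7) -> (7/3): both odd, 3 mod 4 = 3, 7 mod 4 = 3, so the flip contributes -1; sign now -1
(7/3): 7 mod 3 = 1, so (7/3) = (1/3)
reached (1/3) = 1, so the symbol is -1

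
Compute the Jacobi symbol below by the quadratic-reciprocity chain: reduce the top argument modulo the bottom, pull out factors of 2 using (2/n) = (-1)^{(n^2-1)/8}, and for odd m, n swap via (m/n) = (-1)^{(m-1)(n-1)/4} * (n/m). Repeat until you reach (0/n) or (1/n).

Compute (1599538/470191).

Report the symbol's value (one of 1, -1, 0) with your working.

1

(1599538/470191) = (188965/470191)   [reduce mod 470191]
reciprocity: (188965/470191) = +1·(470191/188965) since 188965 mod 4 = 1, 470191 mod 4 = 3; sign now +1
(470191/188965) = (92261/188965)   [reduce mod 188965]
reciprocity: (92261/188965) = +1·(188965/92261) since 92261 mod 4 = 1, 188965 mod 4 = 1; sign now +1
(188965/92261) = (4443/92261)   [reduce mod 92261]
reciprocity: (4443/92261) = +1·(92261/4443) since 4443 mod 4 = 3, 92261 mod 4 = 1; sign now +1
(92261/4443) = (3401/4443)   [reduce mod 4443]
reciprocity: (3401/4443) = +1·(4443/3401) since 3401 mod 4 = 1, 4443 mod 4 = 3; sign now +1
(4443/3401) = (1042/3401)   [reduce mod 3401]
1042 = 2^1·521; (2/3401) = +1 since 3401 mod 8 = 1, so (1042/3401) = (+1)^1·(521/3401); sign now +1
reciprocity: (521/3401) = +1·(3401/521) since 521 mod 4 = 1, 3401 mod 4 = 1; sign now +1
(3401/521) = (275/521)   [reduce mod 521]
reciprocity: (275/521) = +1·(521/275) since 275 mod 4 = 3, 521 mod 4 = 1; sign now +1
(521/275) = (246/275)   [reduce mod 275]
246 = 2^1·123; (2/275) = -1 since 275 mod 8 = 3, so (246/275) = (-1)^1·(123/275); sign now -1
reciprocity: (123/275) = -1·(275/123) since 123 mod 4 = 3, 275 mod 4 = 3; sign now +1
(275/123) = (29/123)   [reduce mod 123]
reciprocity: (29/123) = +1·(123/29) since 29 mod 4 = 1, 123 mod 4 = 3; sign now +1
(123/29) = (7/29)   [reduce mod 29]
reciprocity: (7/29) = +1·(29/7) since 7 mod 4 = 3, 29 mod 4 = 1; sign now +1
(29/7) = (1/7)   [reduce mod 7]
(1/7) = 1; final value = sign = +1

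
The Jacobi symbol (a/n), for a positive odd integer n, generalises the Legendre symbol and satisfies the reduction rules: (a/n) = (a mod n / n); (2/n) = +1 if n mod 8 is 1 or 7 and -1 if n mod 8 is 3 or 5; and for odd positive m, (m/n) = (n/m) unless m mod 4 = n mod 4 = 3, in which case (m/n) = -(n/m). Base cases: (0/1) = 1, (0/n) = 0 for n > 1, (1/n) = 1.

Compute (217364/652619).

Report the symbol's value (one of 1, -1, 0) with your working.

-1

217364 = 2^2·54341; (2/652619) = -1 since 652619 mod 8 = 3, so (217364/652619) = (-1)^2·(54341/652619); sign now +1
reciprocity: (54341/652619) = +1·(652619/54341) since 54341 mod 4 = 1, 652619 mod 4 = 3; sign now +1
(652619/54341) = (527/54341)   [reduce mod 54341]
reciprocity: (527/54341) = +1·(54341/527) since 527 mod 4 = 3, 54341 mod 4 = 1; sign now +1
(54341/527) = (60/527)   [reduce mod 527]
60 = 2^2·15; (2/527) = +1 since 527 mod 8 = 7, so (60/527) = (+1)^2·(15/527); sign now +1
reciprocity: (15/527) = -1·(527/15) since 15 mod 4 = 3, 527 mod 4 = 3; sign now -1
(527/15) = (2/15)   [reduce mod 15]
2 = 2^1·1; (2/15) = +1 since 15 mod 8 = 7, so (2/15) = (+1)^1·(1/15); sign now -1
(1/15) = 1; final value = sign = -1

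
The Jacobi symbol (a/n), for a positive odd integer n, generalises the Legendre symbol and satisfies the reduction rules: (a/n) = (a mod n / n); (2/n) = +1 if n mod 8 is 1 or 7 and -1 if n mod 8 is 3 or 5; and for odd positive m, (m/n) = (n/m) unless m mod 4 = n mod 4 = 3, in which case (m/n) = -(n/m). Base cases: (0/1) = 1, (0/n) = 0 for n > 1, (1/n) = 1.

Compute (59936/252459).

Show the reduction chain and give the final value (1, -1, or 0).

59936 = 2^5·1873; (2/252459) = -1 since 252459 mod 8 = 3, so (59936/252459) = (-1)^5·(1873/252459); sign now -1
reciprocity: (1873/252459) = +1·(252459/1873) since 1873 mod 4 = 1, 252459 mod 4 = 3; sign now -1
(252459/1873) = (1477/1873)   [reduce mod 1873]
reciprocity: (1477/1873) = +1·(1873/1477) since 1477 mod 4 = 1, 1873 mod 4 = 1; sign now -1
(1873/1477) = (396/1477)   [reduce mod 1477]
396 = 2^2·99; (2/1477) = -1 since 1477 mod 8 = 5, so (396/1477) = (-1)^2·(99/1477); sign now -1
reciprocity: (99/1477) = +1·(1477/99) since 99 mod 4 = 3, 1477 mod 4 = 1; sign now -1
(1477/99) = (91/99)   [reduce mod 99]
reciprocity: (91/99) = -1·(99/91) since 91 mod 4 = 3, 99 mod 4 = 3; sign now +1
(99/91) = (8/91)   [reduce mod 91]
8 = 2^3·1; (2/91) = -1 since 91 mod 8 = 3, so (8/91) = (-1)^3·(1/91); sign now -1
(1/91) = 1; final value = sign = -1

-1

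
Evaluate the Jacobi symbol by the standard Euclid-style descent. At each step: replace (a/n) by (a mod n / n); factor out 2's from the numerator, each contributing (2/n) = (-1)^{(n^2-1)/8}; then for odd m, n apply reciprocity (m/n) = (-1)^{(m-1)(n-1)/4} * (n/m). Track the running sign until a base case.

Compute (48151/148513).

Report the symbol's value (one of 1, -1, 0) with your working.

-1

reciprocity: (48151/148513) = +1·(148513/48151) since 48151 mod 4 = 3, 148513 mod 4 = 1; sign now +1
(148513/48151) = (4060/48151)   [reduce mod 48151]
4060 = 2^2·1015; (2/48151) = +1 since 48151 mod 8 = 7, so (4060/48151) = (+1)^2·(1015/48151); sign now +1
reciprocity: (1015/48151) = -1·(48151/1015) since 1015 mod 4 = 3, 48151 mod 4 = 3; sign now -1
(48151/1015) = (446/1015)   [reduce mod 1015]
446 = 2^1·223; (2/1015) = +1 since 1015 mod 8 = 7, so (446/1015) = (+1)^1·(223/1015); sign now -1
reciprocity: (223/1015) = -1·(1015/223) since 223 mod 4 = 3, 1015 mod 4 = 3; sign now +1
(1015/223) = (123/223)   [reduce mod 223]
reciprocity: (123/223) = -1·(223/123) since 123 mod 4 = 3, 223 mod 4 = 3; sign now -1
(223/123) = (100/123)   [reduce mod 123]
100 = 2^2·25; (2/123) = -1 since 123 mod 8 = 3, so (100/123) = (-1)^2·(25/123); sign now -1
reciprocity: (25/123) = +1·(123/25) since 25 mod 4 = 1, 123 mod 4 = 3; sign now -1
(123/25) = (23/25)   [reduce mod 25]
reciprocity: (23/25) = +1·(25/23) since 23 mod 4 = 3, 25 mod 4 = 1; sign now -1
(25/23) = (2/23)   [reduce mod 23]
2 = 2^1·1; (2/23) = +1 since 23 mod 8 = 7, so (2/23) = (+1)^1·(1/23); sign now -1
(1/23) = 1; final value = sign = -1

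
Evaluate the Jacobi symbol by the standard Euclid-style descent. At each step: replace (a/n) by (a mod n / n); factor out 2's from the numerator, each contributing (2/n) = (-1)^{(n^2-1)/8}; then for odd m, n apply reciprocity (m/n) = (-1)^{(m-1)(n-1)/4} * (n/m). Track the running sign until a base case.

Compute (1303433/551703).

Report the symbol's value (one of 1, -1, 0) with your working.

(1303433/551703): 1303433 mod 551703 = 200027, so (1303433/551703) = (200027/551703)
flip (200027/551703) -> (551703/200027): both odd, 200027 mod 4 = 3, 551703 mod 4 = 3, so the flip contributes -1; sign now -1
(551703/200027): 551703 mod 200027 = 151649, so (551703/200027) = (151649/200027)
flip (151649/200027) -> (200027/151649): both odd, 151649 mod 4 = 1, 200027 mod 4 = 3, so the flip contributes +1; sign now -1
(200027/151649): 200027 mod 151649 = 48378, so (200027/151649) = (48378/151649)
factor out 2^1: 48378 = 2^1·24189; with 151649 mod 8 = 1, (2/151649) = +1; sign now -1; continue with (24189/151649)
flip (24189/151649) -> (151649/24189): both odd, 24189 mod 4 = 1, 151649 mod 4 = 1, so the flip contributes +1; sign now -1
(151649/24189): 151649 mod 24189 = 6515, so (151649/24189) = (6515/24189)
flip (6515/24189) -> (24189/6515): both odd, 6515 mod 4 = 3, 24189 mod 4 = 1, so the flip contributes +1; sign now -1
(24189/6515): 24189 mod 6515 = 4644, so (24189/6515) = (4644/6515)
factor out 2^2: 4644 = 2^2·1161; with 6515 mod 8 = 3, (2/6515) = -1; sign now -1; continue with (1161/6515)
flip (1161/6515) -> (6515/1161): both odd, 1161 mod 4 = 1, 6515 mod 4 = 3, so the flip contributes +1; sign now -1
(6515/1161): 6515 mod 1161 = 710, so (6515/1161) = (710/1161)
factor out 2^1: 710 = 2^1·355; with 1161 mod 8 = 1, (2/1161) = +1; sign now -1; continue with (355/1161)
flip (355/1161) -> (1161/355): both odd, 355 mod 4 = 3, 1161 mod 4 = 1, so the flip contributes +1; sign now -1
(1161/355): 1161 mod 355 = 96, so (1161/355) = (96/355)
factor out 2^5: 96 = 2^5·3; with 355 mod 8 = 3, (2/355) = -1; sign now +1; continue with (3/355)
flip (3/355) -> (355/3): both odd, 3 mod 4 = 3, 355 mod 4 = 3, so the flip contributes -1; sign now -1
(355/3): 355 mod 3 = 1, so (355/3) = (1/3)
reached (1/3) = 1, so the symbol is -1

-1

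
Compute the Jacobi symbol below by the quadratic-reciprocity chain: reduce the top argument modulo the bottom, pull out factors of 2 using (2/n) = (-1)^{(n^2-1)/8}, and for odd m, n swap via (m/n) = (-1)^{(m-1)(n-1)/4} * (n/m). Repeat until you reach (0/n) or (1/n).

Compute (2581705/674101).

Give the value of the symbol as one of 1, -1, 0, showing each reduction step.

0

(2581705/674101): 2581705 mod 674101 = 559402, so (2581705/674101) = (559402/674101)
factor out 2^1: 559402 = 2^1·279701; with 674101 mod 8 = 5, (2/674101) = -1; sign now -1; continue with (279701/674101)
flip (279701/674101) -> (674101/279701): both odd, 279701 mod 4 = 1, 674101 mod 4 = 1, so the flip contributes +1; sign now -1
(674101/279701): 674101 mod 279701 = 114699, so (674101/279701) = (114699/279701)
flip (114699/279701) -> (279701/114699): both odd, 114699 mod 4 = 3, 279701 mod 4 = 1, so the flip contributes +1; sign now -1
(279701/114699): 279701 mod 114699 = 50303, so (279701/114699) = (50303/114699)
flip (50303/114699) -> (114699/50303): both odd, 50303 mod 4 = 3, 114699 mod 4 = 3, so the flip contributes -1; sign now +1
(114699/50303): 114699 mod 50303 = 14093, so (114699/50303) = (14093/50303)
flip (14093/50303) -> (50303/14093): both odd, 14093 mod 4 = 1, 50303 mod 4 = 3, so the flip contributes +1; sign now +1
(50303/14093): 50303 mod 14093 = 8024, so (50303/14093) = (8024/14093)
factor out 2^3: 8024 = 2^3·1003; with 14093 mod 8 = 5, (2/14093) = -1; sign now -1; continue with (1003/14093)
flip (1003/14093) -> (14093/1003): both odd, 1003 mod 4 = 3, 14093 mod 4 = 1, so the flip contributes +1; sign now -1
(14093/1003): 14093 mod 1003 = 51, so (14093/1003) = (51/1003)
flip (51/1003) -> (1003/51): both odd, 51 mod 4 = 3, 1003 mod 4 = 3, so the flip contributes -1; sign now +1
(1003/51): 1003 mod 51 = 34, so (1003/51) = (34/51)
factor out 2^1: 34 = 2^1·17; with 51 mod 8 = 3, (2/51) = -1; sign now -1; continue with (17/51)
flip (17/51) -> (51/17): both odd, 17 mod 4 = 1, 51 mod 4 = 3, so the flip contributes +1; sign now -1
(51/17): 51 mod 17 = 0, so (51/17) = (0/17)
reached (0/17); gcd(a, n) > 1, so (0/17) = 0 and the symbol is 0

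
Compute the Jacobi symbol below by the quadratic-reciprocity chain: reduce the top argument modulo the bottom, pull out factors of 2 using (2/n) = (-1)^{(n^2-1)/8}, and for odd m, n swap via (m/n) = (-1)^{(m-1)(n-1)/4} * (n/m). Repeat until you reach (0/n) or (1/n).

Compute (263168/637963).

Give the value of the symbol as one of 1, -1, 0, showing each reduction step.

1

factor out 2^10: 263168 = 2^10·257; with 637963 mod 8 = 3, (2/637963) = -1; sign now +1; continue with (257/637963)
flip (257/637963) -> (637963/257): both odd, 257 mod 4 = 1, 637963 mod 4 = 3, so the flip contributes +1; sign now +1
(637963/257): 637963 mod 257 = 89, so (637963/257) = (89/257)
flip (89/257) -> (257/89): both odd, 89 mod 4 = 1, 257 mod 4 = 1, so the flip contributes +1; sign now +1
(257/89): 257 mod 89 = 79, so (257/89) = (79/89)
flip (79/89) -> (89/79): both odd, 79 mod 4 = 3, 89 mod 4 = 1, so the flip contributes +1; sign now +1
(89/79): 89 mod 79 = 10, so (89/79) = (10/79)
factor out 2^1: 10 = 2^1·5; with 79 mod 8 = 7, (2/79) = +1; sign now +1; continue with (5/79)
flip (5/79) -> (79/5): both odd, 5 mod 4 = 1, 79 mod 4 = 3, so the flip contributes +1; sign now +1
(79/5): 79 mod 5 = 4, so (79/5) = (4/5)
factor out 2^2: 4 = 2^2·1; with 5 mod 8 = 5, (2/5) = -1; sign now +1; continue with (1/5)
reached (1/5) = 1, so the symbol is +1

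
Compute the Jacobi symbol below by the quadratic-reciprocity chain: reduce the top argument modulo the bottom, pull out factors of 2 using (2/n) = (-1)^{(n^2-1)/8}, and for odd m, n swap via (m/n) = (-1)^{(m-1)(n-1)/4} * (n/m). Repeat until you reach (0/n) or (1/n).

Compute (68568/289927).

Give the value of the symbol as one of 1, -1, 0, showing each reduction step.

68568 = 2^3·8571; (2/289927) = +1 since 289927 mod 8 = 7, so (68568/289927) = (+1)^3·(8571/289927); sign now +1
reciprocity: (8571/289927) = -1·(289927/8571) since 8571 mod 4 = 3, 289927 mod 4 = 3; sign now -1
(289927/8571) = (7084/8571)   [reduce mod 8571]
7084 = 2^2·1771; (2/8571) = -1 since 8571 mod 8 = 3, so (7084/8571) = (-1)^2·(1771/8571); sign now -1
reciprocity: (1771/8571) = -1·(8571/1771) since 1771 mod 4 = 3, 8571 mod 4 = 3; sign now +1
(8571/1771) = (1487/1771)   [reduce mod 1771]
reciprocity: (1487/1771) = -1·(1771/1487) since 1487 mod 4 = 3, 1771 mod 4 = 3; sign now -1
(1771/1487) = (284/1487)   [reduce mod 1487]
284 = 2^2·71; (2/1487) = +1 since 1487 mod 8 = 7, so (284/1487) = (+1)^2·(71/1487); sign now -1
reciprocity: (71/1487) = -1·(1487/71) since 71 mod 4 = 3, 1487 mod 4 = 3; sign now +1
(1487/71) = (67/71)   [reduce mod 71]
reciprocity: (67/71) = -1·(71/67) since 67 mod 4 = 3, 71 mod 4 = 3; sign now -1
(71/67) = (4/67)   [reduce mod 67]
4 = 2^2·1; (2/67) = -1 since 67 mod 8 = 3, so (4/67) = (-1)^2·(1/67); sign now -1
(1/67) = 1; final value = sign = -1

-1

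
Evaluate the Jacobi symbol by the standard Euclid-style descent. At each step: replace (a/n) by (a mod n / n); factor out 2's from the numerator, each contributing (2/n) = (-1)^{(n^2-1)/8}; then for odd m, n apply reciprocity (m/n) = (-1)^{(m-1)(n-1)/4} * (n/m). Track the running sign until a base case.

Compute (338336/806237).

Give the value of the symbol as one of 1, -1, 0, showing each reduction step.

-1

factor out 2^5: 338336 = 2^5·10573; with 806237 mod 8 = 5, (2/806237) = -1; sign now -1; continue with (10573/806237)
flip (10573/806237) -> (806237/10573): both odd, 10573 mod 4 = 1, 806237 mod 4 = 1, so the flip contributes +1; sign now -1
(806237/10573): 806237 mod 10573 = 2689, so (806237/10573) = (2689/10573)
flip (2689/10573) -> (10573/2689): both odd, 2689 mod 4 = 1, 10573 mod 4 = 1, so the flip contributes +1; sign now -1
(10573/2689): 10573 mod 2689 = 2506, so (10573/2689) = (2506/2689)
factor out 2^1: 2506 = 2^1·1253; with 2689 mod 8 = 1, (2/2689) = +1; sign now -1; continue with (1253/2689)
flip (1253/2689) -> (2689/1253): both odd, 1253 mod 4 = 1, 2689 mod 4 = 1, so the flip contributes +1; sign now -1
(2689/1253): 2689 mod 1253 = 183, so (2689/1253) = (183/1253)
flip (183/1253) -> (1253/183): both odd, 183 mod 4 = 3, 1253 mod 4 = 1, so the flip contributes +1; sign now -1
(1253/183): 1253 mod 183 = 155, so (1253/183) = (155/183)
flip (155/183) -> (183/155): both odd, 155 mod 4 = 3, 183 mod 4 = 3, so the flip contributes -1; sign now +1
(183/155): 183 mod 155 = 28, so (183/155) = (28/155)
factor out 2^2: 28 = 2^2·7; with 155 mod 8 = 3, (2/155) = -1; sign now +1; continue with (7/155)
flip (7/155) -> (155/7): both odd, 7 mod 4 = 3, 155 mod 4 = 3, so the flip contributes -1; sign now -1
(155/7): 155 mod 7 = 1, so (155/7) = (1/7)
reached (1/7) = 1, so the symbol is -1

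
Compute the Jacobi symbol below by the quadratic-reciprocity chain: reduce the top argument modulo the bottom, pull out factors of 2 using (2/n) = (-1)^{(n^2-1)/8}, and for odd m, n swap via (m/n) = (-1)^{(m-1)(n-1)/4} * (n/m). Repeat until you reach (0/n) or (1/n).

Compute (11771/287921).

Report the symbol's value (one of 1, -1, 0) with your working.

1

flip (11771/287921) -> (287921/11771): both odd, 11771 mod 4 = 3, 287921 mod 4 = 1, so the flip contributes +1; sign now +1
(287921/11771): 287921 mod 11771 = 5417, so (287921/11771) = (5417/11771)
flip (5417/11771) -> (11771/5417): both odd, 5417 mod 4 = 1, 11771 mod 4 = 3, so the flip contributes +1; sign now +1
(11771/5417): 11771 mod 5417 = 937, so (11771/5417) = (937/5417)
flip (937/5417) -> (5417/937): both odd, 937 mod 4 = 1, 5417 mod 4 = 1, so the flip contributes +1; sign now +1
(5417/937): 5417 mod 937 = 732, so (5417/937) = (732/937)
factor out 2^2: 732 = 2^2·183; with 937 mod 8 = 1, (2/937) = +1; sign now +1; continue with (183/937)
flip (183/937) -> (937/183): both odd, 183 mod 4 = 3, 937 mod 4 = 1, so the flip contributes +1; sign now +1
(937/183): 937 mod 183 = 22, so (937/183) = (22/183)
factor out 2^1: 22 = 2^1·11; with 183 mod 8 = 7, (2/183) = +1; sign now +1; continue with (11/183)
flip (11/183) -> (183/11): both odd, 11 mod 4 = 3, 183 mod 4 = 3, so the flip contributes -1; sign now -1
(183/11): 183 mod 11 = 7, so (183/11) = (7/11)
flip (7/11) -> (11/7): both odd, 7 mod 4 = 3, 11 mod 4 = 3, so the flip contributes -1; sign now +1
(11/7): 11 mod 7 = 4, so (11/7) = (4/7)
factor out 2^2: 4 = 2^2·1; with 7 mod 8 = 7, (2/7) = +1; sign now +1; continue with (1/7)
reached (1/7) = 1, so the symbol is +1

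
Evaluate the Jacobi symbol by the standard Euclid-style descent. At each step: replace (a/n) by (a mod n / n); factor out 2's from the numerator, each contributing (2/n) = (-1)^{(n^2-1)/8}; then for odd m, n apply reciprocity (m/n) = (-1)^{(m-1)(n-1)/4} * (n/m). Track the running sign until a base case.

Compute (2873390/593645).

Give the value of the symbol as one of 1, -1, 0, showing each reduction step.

0

(2873390/593645) = (498810/593645)   [reduce mod 593645]
498810 = 2^1·249405; (2/593645) = -1 since 593645 mod 8 = 5, so (498810/593645) = (-1)^1·(249405/593645); sign now -1
reciprocity: (249405/593645) = +1·(593645/249405) since 249405 mod 4 = 1, 593645 mod 4 = 1; sign now -1
(593645/249405) = (94835/249405)   [reduce mod 249405]
reciprocity: (94835/249405) = +1·(249405/94835) since 94835 mod 4 = 3, 249405 mod 4 = 1; sign now -1
(249405/94835) = (59735/94835)   [reduce mod 94835]
reciprocity: (59735/94835) = -1·(94835/59735) since 59735 mod 4 = 3, 94835 mod 4 = 3; sign now +1
(94835/59735) = (35100/59735)   [reduce mod 59735]
35100 = 2^2·8775; (2/59735) = +1 since 59735 mod 8 = 7, so (35100/59735) = (+1)^2·(8775/59735); sign now +1
reciprocity: (8775/59735) = -1·(59735/8775) since 8775 mod 4 = 3, 59735 mod 4 = 3; sign now -1
(59735/8775) = (7085/8775)   [reduce mod 8775]
reciprocity: (7085/8775) = +1·(8775/7085) since 7085 mod 4 = 1, 8775 mod 4 = 3; sign now -1
(8775/7085) = (1690/7085)   [reduce mod 7085]
1690 = 2^1·845; (2/7085) = -1 since 7085 mod 8 = 5, so (1690/7085) = (-1)^1·(845/7085); sign now +1
reciprocity: (845/7085) = +1·(7085/845) since 845 mod 4 = 1, 7085 mod 4 = 1; sign now +1
(7085/845) = (325/845)   [reduce mod 845]
reciprocity: (325/845) = +1·(845/325) since 325 mod 4 = 1, 845 mod 4 = 1; sign now +1
(845/325) = (195/325)   [reduce mod 325]
reciprocity: (195/325) = +1·(325/195) since 195 mod 4 = 3, 325 mod 4 = 1; sign now +1
(325/195) = (130/195)   [reduce mod 195]
130 = 2^1·65; (2/195) = -1 since 195 mod 8 = 3, so (130/195) = (-1)^1·(65/195); sign now -1
reciprocity: (65/195) = +1·(195/65) since 65 mod 4 = 1, 195 mod 4 = 3; sign now -1
(195/65) = (0/65)   [reduce mod 65]
(0/65) = 0   [gcd(a, n) > 1]; final value = 0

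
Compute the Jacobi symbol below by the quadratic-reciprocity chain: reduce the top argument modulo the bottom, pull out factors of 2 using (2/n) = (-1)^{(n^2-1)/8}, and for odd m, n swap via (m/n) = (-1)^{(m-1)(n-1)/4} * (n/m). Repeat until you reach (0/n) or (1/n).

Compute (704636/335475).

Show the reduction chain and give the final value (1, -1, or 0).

-1

(704636/335475): 704636 mod 335475 = 33686, so (704636/335475) = (33686/335475)
factor out 2^1: 33686 = 2^1·16843; with 335475 mod 8 = 3, (2/335475) = -1; sign now -1; continue with (16843/335475)
flip (16843/335475) -> (335475/16843): both odd, 16843 mod 4 = 3, 335475 mod 4 = 3, so the flip contributes -1; sign now +1
(335475/16843): 335475 mod 16843 = 15458, so (335475/16843) = (15458/16843)
factor out 2^1: 15458 = 2^1·7729; with 16843 mod 8 = 3, (2/16843) = -1; sign now -1; continue with (7729/16843)
flip (7729/16843) -> (16843/7729): both odd, 7729 mod 4 = 1, 16843 mod 4 = 3, so the flip contributes +1; sign now -1
(16843/7729): 16843 mod 7729 = 1385, so (16843/7729) = (1385/7729)
flip (1385/7729) -> (7729/1385): both odd, 1385 mod 4 = 1, 7729 mod 4 = 1, so the flip contributes +1; sign now -1
(7729/1385): 7729 mod 1385 = 804, so (7729/1385) = (804/1385)
factor out 2^2: 804 = 2^2·201; with 1385 mod 8 = 1, (2/1385) = +1; sign now -1; continue with (201/1385)
flip (201/1385) -> (1385/201): both odd, 201 mod 4 = 1, 1385 mod 4 = 1, so the flip contributes +1; sign now -1
(1385/201): 1385 mod 201 = 179, so (1385/201) = (179/201)
flip (179/201) -> (201/179): both odd, 179 mod 4 = 3, 201 mod 4 = 1, so the flip contributes +1; sign now -1
(201/179): 201 mod 179 = 22, so (201/179) = (22/179)
factor out 2^1: 22 = 2^1·11; with 179 mod 8 = 3, (2/179) = -1; sign now +1; continue with (11/179)
flip (11/179) -> (179/11): both odd, 11 mod 4 = 3, 179 mod 4 = 3, so the flip contributes -1; sign now -1
(179/11): 179 mod 11 = 3, so (179/11) = (3/11)
flip (3/11) -> (11/3): both odd, 3 mod 4 = 3, 11 mod 4 = 3, so the flip contributes -1; sign now +1
(11/3): 11 mod 3 = 2, so (11/3) = (2/3)
factor out 2^1: 2 = 2^1·1; with 3 mod 8 = 3, (2/3) = -1; sign now -1; continue with (1/3)
reached (1/3) = 1, so the symbol is -1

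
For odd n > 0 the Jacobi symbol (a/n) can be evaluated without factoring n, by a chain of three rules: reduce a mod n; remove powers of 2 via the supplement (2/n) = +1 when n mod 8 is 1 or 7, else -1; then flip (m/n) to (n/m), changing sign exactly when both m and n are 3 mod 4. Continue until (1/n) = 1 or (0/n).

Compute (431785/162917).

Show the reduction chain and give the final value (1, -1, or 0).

1

(431785/162917) = (105951/162917)   [reduce mod 162917]
reciprocity: (105951/162917) = +1·(162917/105951) since 105951 mod 4 = 3, 162917 mod 4 = 1; sign now +1
(162917/105951) = (56966/105951)   [reduce mod 105951]
56966 = 2^1·28483; (2/105951) = +1 since 105951 mod 8 = 7, so (56966/105951) = (+1)^1·(28483/105951); sign now +1
reciprocity: (28483/105951) = -1·(105951/28483) since 28483 mod 4 = 3, 105951 mod 4 = 3; sign now -1
(105951/28483) = (20502/28483)   [reduce mod 28483]
20502 = 2^1·10251; (2/28483) = -1 since 28483 mod 8 = 3, so (20502/28483) = (-1)^1·(10251/28483); sign now +1
reciprocity: (10251/28483) = -1·(28483/10251) since 10251 mod 4 = 3, 28483 mod 4 = 3; sign now -1
(28483/10251) = (7981/10251)   [reduce mod 10251]
reciprocity: (7981/10251) = +1·(10251/7981) since 7981 mod 4 = 1, 10251 mod 4 = 3; sign now -1
(10251/7981) = (2270/7981)   [reduce mod 7981]
2270 = 2^1·1135; (2/7981) = -1 since 7981 mod 8 = 5, so (2270/7981) = (-1)^1·(1135/7981); sign now +1
reciprocity: (1135/7981) = +1·(7981/1135) since 1135 mod 4 = 3, 7981 mod 4 = 1; sign now +1
(7981/1135) = (36/1135)   [reduce mod 1135]
36 = 2^2·9; (2/1135) = +1 since 1135 mod 8 = 7, so (36/1135) = (+1)^2·(9/1135); sign now +1
reciprocity: (9/1135) = +1·(1135/9) since 9 mod 4 = 1, 1135 mod 4 = 3; sign now +1
(1135/9) = (1/9)   [reduce mod 9]
(1/9) = 1; final value = sign = +1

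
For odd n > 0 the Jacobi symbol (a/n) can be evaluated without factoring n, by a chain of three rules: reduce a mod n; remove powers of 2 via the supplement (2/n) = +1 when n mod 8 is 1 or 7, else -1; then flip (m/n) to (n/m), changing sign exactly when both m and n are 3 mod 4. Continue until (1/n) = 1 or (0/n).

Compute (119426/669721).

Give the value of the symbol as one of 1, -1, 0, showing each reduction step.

-1

factor out 2^1: 119426 = 2^1·59713; with 669721 mod 8 = 1, (2/669721) = +1; sign now +1; continue with (59713/669721)
flip (59713/669721) -> (669721/59713): both odd, 59713 mod 4 = 1, 669721 mod 4 = 1, so the flip contributes +1; sign now +1
(669721/59713): 669721 mod 59713 = 12878, so (669721/59713) = (12878/59713)
factor out 2^1: 12878 = 2^1·6439; with 59713 mod 8 = 1, (2/59713) = +1; sign now +1; continue with (6439/59713)
flip (6439/59713) -> (59713/6439): both odd, 6439 mod 4 = 3, 59713 mod 4 = 1, so the flip contributes +1; sign now +1
(59713/6439): 59713 mod 6439 = 1762, so (59713/6439) = (1762/6439)
factor out 2^1: 1762 = 2^1·881; with 6439 mod 8 = 7, (2/6439) = +1; sign now +1; continue with (881/6439)
flip (881/6439) -> (6439/881): both odd, 881 mod 4 = 1, 6439 mod 4 = 3, so the flip contributes +1; sign now +1
(6439/881): 6439 mod 881 = 272, so (6439/881) = (272/881)
factor out 2^4: 272 = 2^4·17; with 881 mod 8 = 1, (2/881) = +1; sign now +1; continue with (17/881)
flip (17/881) -> (881/17): both odd, 17 mod 4 = 1, 881 mod 4 = 1, so the flip contributes +1; sign now +1
(881/17): 881 mod 17 = 14, so (881/17) = (14/17)
factor out 2^1: 14 = 2^1·7; with 17 mod 8 = 1, (2/17) = +1; sign now +1; continue with (7/17)
flip (7/17) -> (17/7): both odd, 7 mod 4 = 3, 17 mod 4 = 1, so the flip contributes +1; sign now +1
(17/7): 17 mod 7 = 3, so (17/7) = (3/7)
flip (3/7) -> (7/3): both odd, 3 mod 4 = 3, 7 mod 4 = 3, so the flip contributes -1; sign now -1
(7/3): 7 mod 3 = 1, so (7/3) = (1/3)
reached (1/3) = 1, so the symbol is -1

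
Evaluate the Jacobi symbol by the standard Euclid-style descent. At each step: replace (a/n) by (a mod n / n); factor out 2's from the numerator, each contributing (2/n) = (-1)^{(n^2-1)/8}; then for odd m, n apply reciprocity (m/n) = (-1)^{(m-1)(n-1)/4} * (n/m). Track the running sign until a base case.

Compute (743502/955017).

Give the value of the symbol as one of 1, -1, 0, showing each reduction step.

0

743502 = 2^1·371751; (2/955017) = +1 since 955017 mod 8 = 1, so (743502/955017) = (+1)^1·(371751/955017); sign now +1
reciprocity: (371751/955017) = +1·(955017/371751) since 371751 mod 4 = 3, 955017 mod 4 = 1; sign now +1
(955017/371751) = (211515/371751)   [reduce mod 371751]
reciprocity: (211515/371751) = -1·(371751/211515) since 211515 mod 4 = 3, 371751 mod 4 = 3; sign now -1
(371751/211515) = (160236/211515)   [reduce mod 211515]
160236 = 2^2·40059; (2/211515) = -1 since 211515 mod 8 = 3, so (160236/211515) = (-1)^2·(40059/211515); sign now -1
reciprocity: (40059/211515) = -1·(211515/40059) since 40059 mod 4 = 3, 211515 mod 4 = 3; sign now +1
(211515/40059) = (11220/40059)   [reduce mod 40059]
11220 = 2^2·2805; (2/40059) = -1 since 40059 mod 8 = 3, so (11220/40059) = (-1)^2·(2805/40059); sign now +1
reciprocity: (2805/40059) = +1·(40059/2805) since 2805 mod 4 = 1, 40059 mod 4 = 3; sign now +1
(40059/2805) = (789/2805)   [reduce mod 2805]
reciprocity: (789/2805) = +1·(2805/789) since 789 mod 4 = 1, 2805 mod 4 = 1; sign now +1
(2805/789) = (438/789)   [reduce mod 789]
438 = 2^1·219; (2/789) = -1 since 789 mod 8 = 5, so (438/789) = (-1)^1·(219/789); sign now -1
reciprocity: (219/789) = +1·(789/219) since 219 mod 4 = 3, 789 mod 4 = 1; sign now -1
(789/219) = (132/219)   [reduce mod 219]
132 = 2^2·33; (2/219) = -1 since 219 mod 8 = 3, so (132/219) = (-1)^2·(33/219); sign now -1
reciprocity: (33/219) = +1·(219/33) since 33 mod 4 = 1, 219 mod 4 = 3; sign now -1
(219/33) = (21/33)   [reduce mod 33]
reciprocity: (21/33) = +1·(33/21) since 21 mod 4 = 1, 33 mod 4 = 1; sign now -1
(33/21) = (12/21)   [reduce mod 21]
12 = 2^2·3; (2/21) = -1 since 21 mod 8 = 5, so (12/21) = (-1)^2·(3/21); sign now -1
reciprocity: (3/21) = +1·(21/3) since 3 mod 4 = 3, 21 mod 4 = 1; sign now -1
(21/3) = (0/3)   [reduce mod 3]
(0/3) = 0   [gcd(a, n) > 1]; final value = 0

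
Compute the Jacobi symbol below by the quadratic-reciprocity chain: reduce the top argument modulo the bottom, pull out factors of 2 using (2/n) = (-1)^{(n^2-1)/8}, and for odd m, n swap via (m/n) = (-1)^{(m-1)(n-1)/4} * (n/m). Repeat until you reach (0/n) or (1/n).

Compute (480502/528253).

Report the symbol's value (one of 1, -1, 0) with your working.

480502 = 2^1·240251; (2/528253) = -1 since 528253 mod 8 = 5, so (480502/528253) = (-1)^1·(240251/528253); sign now -1
reciprocity: (240251/528253) = +1·(528253/240251) since 240251 mod 4 = 3, 528253 mod 4 = 1; sign now -1
(528253/240251) = (47751/240251)   [reduce mod 240251]
reciprocity: (47751/240251) = -1·(240251/47751) since 47751 mod 4 = 3, 240251 mod 4 = 3; sign now +1
(240251/47751) = (1496/47751)   [reduce mod 47751]
1496 = 2^3·187; (2/47751) = +1 since 47751 mod 8 = 7, so (1496/47751) = (+1)^3·(187/47751); sign now +1
reciprocity: (187/47751) = -1·(47751/187) since 187 mod 4 = 3, 47751 mod 4 = 3; sign now -1
(47751/187) = (66/187)   [reduce mod 187]
66 = 2^1·33; (2/187) = -1 since 187 mod 8 = 3, so (66/187) = (-1)^1·(33/187); sign now +1
reciprocity: (33/187) = +1·(187/33) since 33 mod 4 = 1, 187 mod 4 = 3; sign now +1
(187/33) = (22/33)   [reduce mod 33]
22 = 2^1·11; (2/33) = +1 since 33 mod 8 = 1, so (22/33) = (+1)^1·(11/33); sign now +1
reciprocity: (11/33) = +1·(33/11) since 11 mod 4 = 3, 33 mod 4 = 1; sign now +1
(33/11) = (0/11)   [reduce mod 11]
(0/11) = 0   [gcd(a, n) > 1]; final value = 0

0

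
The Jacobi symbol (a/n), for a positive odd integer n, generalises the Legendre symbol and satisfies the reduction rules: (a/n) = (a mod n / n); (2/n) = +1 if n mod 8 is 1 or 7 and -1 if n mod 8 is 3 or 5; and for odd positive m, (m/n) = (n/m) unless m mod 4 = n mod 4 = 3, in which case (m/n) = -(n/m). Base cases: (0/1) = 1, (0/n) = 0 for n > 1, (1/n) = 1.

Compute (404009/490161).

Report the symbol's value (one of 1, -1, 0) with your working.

-1

reciprocity: (404009/490161) = +1·(490161/404009) since 404009 mod 4 = 1, 490161 mod 4 = 1; sign now +1
(490161/404009) = (86152/404009)   [reduce mod 404009]
86152 = 2^3·10769; (2/404009) = +1 since 404009 mod 8 = 1, so (86152/404009) = (+1)^3·(10769/404009); sign now +1
reciprocity: (10769/404009) = +1·(404009/10769) since 10769 mod 4 = 1, 404009 mod 4 = 1; sign now +1
(404009/10769) = (5556/10769)   [reduce mod 10769]
5556 = 2^2·1389; (2/10769) = +1 since 10769 mod 8 = 1, so (5556/10769) = (+1)^2·(1389/10769); sign now +1
reciprocity: (1389/10769) = +1·(10769/1389) since 1389 mod 4 = 1, 10769 mod 4 = 1; sign now +1
(10769/1389) = (1046/1389)   [reduce mod 1389]
1046 = 2^1·523; (2/1389) = -1 since 1389 mod 8 = 5, so (1046/1389) = (-1)^1·(523/1389); sign now -1
reciprocity: (523/1389) = +1·(1389/523) since 523 mod 4 = 3, 1389 mod 4 = 1; sign now -1
(1389/523) = (343/523)   [reduce mod 523]
reciprocity: (343/523) = -1·(523/343) since 343 mod 4 = 3, 523 mod 4 = 3; sign now +1
(523/343) = (180/343)   [reduce mod 343]
180 = 2^2·45; (2/343) = +1 since 343 mod 8 = 7, so (180/343) = (+1)^2·(45/343); sign now +1
reciprocity: (45/343) = +1·(343/45) since 45 mod 4 = 1, 343 mod 4 = 3; sign now +1
(343/45) = (28/45)   [reduce mod 45]
28 = 2^2·7; (2/45) = -1 since 45 mod 8 = 5, so (28/45) = (-1)^2·(7/45); sign now +1
reciprocity: (7/45) = +1·(45/7) since 7 mod 4 = 3, 45 mod 4 = 1; sign now +1
(45/7) = (3/7)   [reduce mod 7]
reciprocity: (3/7) = -1·(7/3) since 3 mod 4 = 3, 7 mod 4 = 3; sign now -1
(7/3) = (1/3)   [reduce mod 3]
(1/3) = 1; final value = sign = -1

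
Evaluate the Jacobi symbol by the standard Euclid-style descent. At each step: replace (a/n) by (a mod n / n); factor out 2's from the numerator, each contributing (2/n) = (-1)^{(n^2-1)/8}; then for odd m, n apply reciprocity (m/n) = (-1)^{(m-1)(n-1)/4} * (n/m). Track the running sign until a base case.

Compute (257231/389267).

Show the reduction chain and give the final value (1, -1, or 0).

1

flip (257231/389267) -> (389267/257231): both odd, 257231 mod 4 = 3, 389267 mod 4 = 3, so the flip contributes -1; sign now -1
(389267/257231): 389267 mod 257231 = 132036, so (389267/257231) = (132036/257231)
factor out 2^2: 132036 = 2^2·33009; with 257231 mod 8 = 7, (2/257231) = +1; sign now -1; continue with (33009/257231)
flip (33009/257231) -> (257231/33009): both odd, 33009 mod 4 = 1, 257231 mod 4 = 3, so the flip contributes +1; sign now -1
(257231/33009): 257231 mod 33009 = 26168, so (257231/33009) = (26168/33009)
factor out 2^3: 26168 = 2^3·3271; with 33009 mod 8 = 1, (2/33009) = +1; sign now -1; continue with (3271/33009)
flip (3271/33009) -> (33009/3271): both odd, 3271 mod 4 = 3, 33009 mod 4 = 1, so the flip contributes +1; sign now -1
(33009/3271): 33009 mod 3271 = 299, so (33009/3271) = (299/3271)
flip (299/3271) -> (3271/299): both odd, 299 mod 4 = 3, 3271 mod 4 = 3, so the flip contributes -1; sign now +1
(3271/299): 3271 mod 299 = 281, so (3271/299) = (281/299)
flip (281/299) -> (299/281): both odd, 281 mod 4 = 1, 299 mod 4 = 3, so the flip contributes +1; sign now +1
(299/281): 299 mod 281 = 18, so (299/281) = (18/281)
factor out 2^1: 18 = 2^1·9; with 281 mod 8 = 1, (2/281) = +1; sign now +1; continue with (9/281)
flip (9/281) -> (281/9): both odd, 9 mod 4 = 1, 281 mod 4 = 1, so the flip contributes +1; sign now +1
(281/9): 281 mod 9 = 2, so (281/9) = (2/9)
factor out 2^1: 2 = 2^1·1; with 9 mod 8 = 1, (2/9) = +1; sign now +1; continue with (1/9)
reached (1/9) = 1, so the symbol is +1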